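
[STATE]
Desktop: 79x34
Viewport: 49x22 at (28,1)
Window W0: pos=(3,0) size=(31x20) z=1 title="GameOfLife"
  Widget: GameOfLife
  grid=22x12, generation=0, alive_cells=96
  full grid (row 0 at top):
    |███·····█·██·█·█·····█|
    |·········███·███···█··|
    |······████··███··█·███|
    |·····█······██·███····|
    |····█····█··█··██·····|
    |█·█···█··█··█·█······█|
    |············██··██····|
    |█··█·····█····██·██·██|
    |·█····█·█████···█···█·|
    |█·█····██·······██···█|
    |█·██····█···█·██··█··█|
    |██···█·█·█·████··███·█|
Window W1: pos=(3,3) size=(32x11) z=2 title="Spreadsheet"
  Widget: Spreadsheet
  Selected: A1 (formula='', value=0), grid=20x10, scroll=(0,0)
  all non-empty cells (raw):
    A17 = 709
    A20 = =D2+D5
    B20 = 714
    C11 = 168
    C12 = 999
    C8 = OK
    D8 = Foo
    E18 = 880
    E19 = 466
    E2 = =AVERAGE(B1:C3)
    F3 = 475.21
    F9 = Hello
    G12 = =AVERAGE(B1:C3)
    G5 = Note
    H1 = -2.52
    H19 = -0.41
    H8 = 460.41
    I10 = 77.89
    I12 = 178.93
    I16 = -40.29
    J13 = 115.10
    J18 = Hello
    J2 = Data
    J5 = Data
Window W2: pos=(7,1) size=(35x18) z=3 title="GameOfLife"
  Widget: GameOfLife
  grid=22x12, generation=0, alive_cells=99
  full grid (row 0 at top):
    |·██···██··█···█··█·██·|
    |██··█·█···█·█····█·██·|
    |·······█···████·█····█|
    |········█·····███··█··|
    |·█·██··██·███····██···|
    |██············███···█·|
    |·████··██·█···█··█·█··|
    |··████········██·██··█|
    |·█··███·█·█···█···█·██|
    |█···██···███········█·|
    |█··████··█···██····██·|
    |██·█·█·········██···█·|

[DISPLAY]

━━━━━━━━━━━━━┓                                   
             ┃                                   
─────────────┨                                   
             ┃                                   
█·           ┃                                   
█·           ┃                                   
·█           ┃                                   
··           ┃                                   
··           ┃                                   
█·           ┃                                   
··           ┃                                   
·█           ┃                                   
██           ┃                                   
█·           ┃                                   
█·           ┃                                   
█·           ┃                                   
             ┃                                   
━━━━━━━━━━━━━┛                                   
━━━━━┛                                           
                                                 
                                                 
                                                 


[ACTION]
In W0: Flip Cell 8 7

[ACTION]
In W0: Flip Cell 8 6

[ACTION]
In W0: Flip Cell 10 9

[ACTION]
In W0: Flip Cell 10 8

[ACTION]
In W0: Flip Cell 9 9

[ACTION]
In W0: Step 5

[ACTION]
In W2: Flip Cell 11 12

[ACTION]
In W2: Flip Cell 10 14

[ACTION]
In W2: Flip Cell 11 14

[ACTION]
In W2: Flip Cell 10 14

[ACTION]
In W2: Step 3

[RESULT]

━━━━━━━━━━━━━┓                                   
             ┃                                   
─────────────┨                                   
             ┃                                   
··           ┃                                   
··           ┃                                   
··           ┃                                   
█·           ┃                                   
··           ┃                                   
█·           ┃                                   
█·           ┃                                   
·█           ┃                                   
██           ┃                                   
·█           ┃                                   
··           ┃                                   
··           ┃                                   
             ┃                                   
━━━━━━━━━━━━━┛                                   
━━━━━┛                                           
                                                 
                                                 
                                                 


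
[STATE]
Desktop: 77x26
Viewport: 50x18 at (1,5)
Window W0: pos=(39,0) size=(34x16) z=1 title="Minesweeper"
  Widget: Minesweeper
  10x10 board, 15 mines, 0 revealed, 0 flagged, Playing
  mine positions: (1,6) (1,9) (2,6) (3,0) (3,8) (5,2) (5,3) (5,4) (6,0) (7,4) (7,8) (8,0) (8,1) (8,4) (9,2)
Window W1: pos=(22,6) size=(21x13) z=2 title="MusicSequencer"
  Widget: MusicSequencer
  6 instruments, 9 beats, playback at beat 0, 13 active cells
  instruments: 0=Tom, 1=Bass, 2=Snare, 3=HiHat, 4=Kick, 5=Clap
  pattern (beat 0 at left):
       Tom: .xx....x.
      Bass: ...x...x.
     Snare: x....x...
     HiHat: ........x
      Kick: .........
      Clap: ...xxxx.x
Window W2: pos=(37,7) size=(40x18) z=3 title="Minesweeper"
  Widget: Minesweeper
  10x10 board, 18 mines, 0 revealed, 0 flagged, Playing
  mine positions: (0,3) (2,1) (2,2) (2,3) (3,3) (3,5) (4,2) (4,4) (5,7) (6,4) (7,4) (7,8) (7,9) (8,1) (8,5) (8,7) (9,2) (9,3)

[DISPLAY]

                                      ┃■■■■■■■■■■ 
                     ┏━━━━━━━━━━━━━━━━━━━┓■■■■■■■ 
                     ┃ MusicSequence┏━━━━━━━━━━━━━
                     ┠──────────────┃ Minesweeper 
                     ┃      ▼1234567┠─────────────
                     ┃   Tom·██····█┃■■■■■■■■■■   
                     ┃  Bass···█···█┃■■■■■■■■■■   
                     ┃ Snare█····█··┃■■■■■■■■■■   
                     ┃ HiHat········┃■■■■■■■■■■   
                     ┃  Kick········┃■■■■■■■■■■   
                     ┃  Clap···████·┃■■■■■■■■■■   
                     ┃              ┃■■■■■■■■■■   
                     ┃              ┃■■■■■■■■■■   
                     ┗━━━━━━━━━━━━━━┃■■■■■■■■■■   
                                    ┃■■■■■■■■■■   
                                    ┃             
                                    ┃             
                                    ┃             


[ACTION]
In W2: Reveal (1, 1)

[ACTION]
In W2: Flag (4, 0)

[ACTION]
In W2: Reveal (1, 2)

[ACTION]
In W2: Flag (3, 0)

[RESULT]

                                      ┃■■■■■■■■■■ 
                     ┏━━━━━━━━━━━━━━━━━━━┓■■■■■■■ 
                     ┃ MusicSequence┏━━━━━━━━━━━━━
                     ┠──────────────┃ Minesweeper 
                     ┃      ▼1234567┠─────────────
                     ┃   Tom·██····█┃■■■■■■■■■■   
                     ┃  Bass···█···█┃■24■■■■■■■   
                     ┃ Snare█····█··┃■■■■■■■■■■   
                     ┃ HiHat········┃⚑■■■■■■■■■   
                     ┃  Kick········┃⚑■■■■■■■■■   
                     ┃  Clap···████·┃■■■■■■■■■■   
                     ┃              ┃■■■■■■■■■■   
                     ┃              ┃■■■■■■■■■■   
                     ┗━━━━━━━━━━━━━━┃■■■■■■■■■■   
                                    ┃■■■■■■■■■■   
                                    ┃             
                                    ┃             
                                    ┃             


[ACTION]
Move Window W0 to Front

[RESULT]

                                      ┃■■■■■■■■■■ 
                     ┏━━━━━━━━━━━━━━━━┃■■■■■■■■■■ 
                     ┃ MusicSequence┏━┃■■■■■■■■■■ 
                     ┠──────────────┃ ┃■■■■■■■■■■ 
                     ┃      ▼1234567┠─┃■■■■■■■■■■ 
                     ┃   Tom·██····█┃■┃■■■■■■■■■■ 
                     ┃  Bass···█···█┃■┃■■■■■■■■■■ 
                     ┃ Snare█····█··┃■┃■■■■■■■■■■ 
                     ┃ HiHat········┃⚑┃           
                     ┃  Kick········┃⚑┃           
                     ┃  Clap···████·┃■┗━━━━━━━━━━━
                     ┃              ┃■■■■■■■■■■   
                     ┃              ┃■■■■■■■■■■   
                     ┗━━━━━━━━━━━━━━┃■■■■■■■■■■   
                                    ┃■■■■■■■■■■   
                                    ┃             
                                    ┃             
                                    ┃             


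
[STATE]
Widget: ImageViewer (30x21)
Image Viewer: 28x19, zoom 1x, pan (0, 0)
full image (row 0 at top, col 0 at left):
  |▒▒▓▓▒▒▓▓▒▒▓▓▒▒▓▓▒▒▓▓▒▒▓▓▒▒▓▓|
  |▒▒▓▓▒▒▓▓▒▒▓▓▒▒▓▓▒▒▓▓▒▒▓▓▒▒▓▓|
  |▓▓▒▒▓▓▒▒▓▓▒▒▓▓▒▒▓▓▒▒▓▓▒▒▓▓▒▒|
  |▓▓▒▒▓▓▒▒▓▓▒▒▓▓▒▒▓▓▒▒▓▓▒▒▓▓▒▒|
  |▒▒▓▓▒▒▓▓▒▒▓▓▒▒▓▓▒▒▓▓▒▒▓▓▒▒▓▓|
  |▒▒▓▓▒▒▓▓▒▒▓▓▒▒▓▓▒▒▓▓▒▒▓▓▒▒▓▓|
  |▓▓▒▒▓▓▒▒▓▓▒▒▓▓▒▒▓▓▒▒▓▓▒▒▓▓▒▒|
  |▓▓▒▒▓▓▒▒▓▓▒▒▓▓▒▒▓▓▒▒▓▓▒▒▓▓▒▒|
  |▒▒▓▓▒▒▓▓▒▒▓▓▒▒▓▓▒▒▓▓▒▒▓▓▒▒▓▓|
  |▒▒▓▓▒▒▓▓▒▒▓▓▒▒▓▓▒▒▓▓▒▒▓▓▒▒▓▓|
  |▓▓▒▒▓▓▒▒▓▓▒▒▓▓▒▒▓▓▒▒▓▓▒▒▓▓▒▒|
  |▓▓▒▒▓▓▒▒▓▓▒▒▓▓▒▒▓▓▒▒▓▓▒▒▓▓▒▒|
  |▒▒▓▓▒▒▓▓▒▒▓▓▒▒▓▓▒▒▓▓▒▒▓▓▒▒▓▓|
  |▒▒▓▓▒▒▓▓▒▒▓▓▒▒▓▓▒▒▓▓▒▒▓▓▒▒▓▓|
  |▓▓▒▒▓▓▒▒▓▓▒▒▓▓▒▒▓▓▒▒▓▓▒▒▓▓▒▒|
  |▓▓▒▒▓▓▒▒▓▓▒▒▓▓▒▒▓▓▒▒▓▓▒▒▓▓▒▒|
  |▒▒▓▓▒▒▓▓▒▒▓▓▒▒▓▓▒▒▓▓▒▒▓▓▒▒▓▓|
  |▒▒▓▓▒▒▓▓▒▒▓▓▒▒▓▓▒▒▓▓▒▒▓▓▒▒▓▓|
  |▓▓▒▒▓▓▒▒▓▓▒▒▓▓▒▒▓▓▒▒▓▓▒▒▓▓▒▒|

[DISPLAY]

▒▒▓▓▒▒▓▓▒▒▓▓▒▒▓▓▒▒▓▓▒▒▓▓▒▒▓▓  
▒▒▓▓▒▒▓▓▒▒▓▓▒▒▓▓▒▒▓▓▒▒▓▓▒▒▓▓  
▓▓▒▒▓▓▒▒▓▓▒▒▓▓▒▒▓▓▒▒▓▓▒▒▓▓▒▒  
▓▓▒▒▓▓▒▒▓▓▒▒▓▓▒▒▓▓▒▒▓▓▒▒▓▓▒▒  
▒▒▓▓▒▒▓▓▒▒▓▓▒▒▓▓▒▒▓▓▒▒▓▓▒▒▓▓  
▒▒▓▓▒▒▓▓▒▒▓▓▒▒▓▓▒▒▓▓▒▒▓▓▒▒▓▓  
▓▓▒▒▓▓▒▒▓▓▒▒▓▓▒▒▓▓▒▒▓▓▒▒▓▓▒▒  
▓▓▒▒▓▓▒▒▓▓▒▒▓▓▒▒▓▓▒▒▓▓▒▒▓▓▒▒  
▒▒▓▓▒▒▓▓▒▒▓▓▒▒▓▓▒▒▓▓▒▒▓▓▒▒▓▓  
▒▒▓▓▒▒▓▓▒▒▓▓▒▒▓▓▒▒▓▓▒▒▓▓▒▒▓▓  
▓▓▒▒▓▓▒▒▓▓▒▒▓▓▒▒▓▓▒▒▓▓▒▒▓▓▒▒  
▓▓▒▒▓▓▒▒▓▓▒▒▓▓▒▒▓▓▒▒▓▓▒▒▓▓▒▒  
▒▒▓▓▒▒▓▓▒▒▓▓▒▒▓▓▒▒▓▓▒▒▓▓▒▒▓▓  
▒▒▓▓▒▒▓▓▒▒▓▓▒▒▓▓▒▒▓▓▒▒▓▓▒▒▓▓  
▓▓▒▒▓▓▒▒▓▓▒▒▓▓▒▒▓▓▒▒▓▓▒▒▓▓▒▒  
▓▓▒▒▓▓▒▒▓▓▒▒▓▓▒▒▓▓▒▒▓▓▒▒▓▓▒▒  
▒▒▓▓▒▒▓▓▒▒▓▓▒▒▓▓▒▒▓▓▒▒▓▓▒▒▓▓  
▒▒▓▓▒▒▓▓▒▒▓▓▒▒▓▓▒▒▓▓▒▒▓▓▒▒▓▓  
▓▓▒▒▓▓▒▒▓▓▒▒▓▓▒▒▓▓▒▒▓▓▒▒▓▓▒▒  
                              
                              


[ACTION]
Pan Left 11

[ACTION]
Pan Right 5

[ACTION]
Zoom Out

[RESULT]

▒▓▓▒▒▓▓▒▒▓▓▒▒▓▓▒▒▓▓▒▒▓▓       
▒▓▓▒▒▓▓▒▒▓▓▒▒▓▓▒▒▓▓▒▒▓▓       
▓▒▒▓▓▒▒▓▓▒▒▓▓▒▒▓▓▒▒▓▓▒▒       
▓▒▒▓▓▒▒▓▓▒▒▓▓▒▒▓▓▒▒▓▓▒▒       
▒▓▓▒▒▓▓▒▒▓▓▒▒▓▓▒▒▓▓▒▒▓▓       
▒▓▓▒▒▓▓▒▒▓▓▒▒▓▓▒▒▓▓▒▒▓▓       
▓▒▒▓▓▒▒▓▓▒▒▓▓▒▒▓▓▒▒▓▓▒▒       
▓▒▒▓▓▒▒▓▓▒▒▓▓▒▒▓▓▒▒▓▓▒▒       
▒▓▓▒▒▓▓▒▒▓▓▒▒▓▓▒▒▓▓▒▒▓▓       
▒▓▓▒▒▓▓▒▒▓▓▒▒▓▓▒▒▓▓▒▒▓▓       
▓▒▒▓▓▒▒▓▓▒▒▓▓▒▒▓▓▒▒▓▓▒▒       
▓▒▒▓▓▒▒▓▓▒▒▓▓▒▒▓▓▒▒▓▓▒▒       
▒▓▓▒▒▓▓▒▒▓▓▒▒▓▓▒▒▓▓▒▒▓▓       
▒▓▓▒▒▓▓▒▒▓▓▒▒▓▓▒▒▓▓▒▒▓▓       
▓▒▒▓▓▒▒▓▓▒▒▓▓▒▒▓▓▒▒▓▓▒▒       
▓▒▒▓▓▒▒▓▓▒▒▓▓▒▒▓▓▒▒▓▓▒▒       
▒▓▓▒▒▓▓▒▒▓▓▒▒▓▓▒▒▓▓▒▒▓▓       
▒▓▓▒▒▓▓▒▒▓▓▒▒▓▓▒▒▓▓▒▒▓▓       
▓▒▒▓▓▒▒▓▓▒▒▓▓▒▒▓▓▒▒▓▓▒▒       
                              
                              


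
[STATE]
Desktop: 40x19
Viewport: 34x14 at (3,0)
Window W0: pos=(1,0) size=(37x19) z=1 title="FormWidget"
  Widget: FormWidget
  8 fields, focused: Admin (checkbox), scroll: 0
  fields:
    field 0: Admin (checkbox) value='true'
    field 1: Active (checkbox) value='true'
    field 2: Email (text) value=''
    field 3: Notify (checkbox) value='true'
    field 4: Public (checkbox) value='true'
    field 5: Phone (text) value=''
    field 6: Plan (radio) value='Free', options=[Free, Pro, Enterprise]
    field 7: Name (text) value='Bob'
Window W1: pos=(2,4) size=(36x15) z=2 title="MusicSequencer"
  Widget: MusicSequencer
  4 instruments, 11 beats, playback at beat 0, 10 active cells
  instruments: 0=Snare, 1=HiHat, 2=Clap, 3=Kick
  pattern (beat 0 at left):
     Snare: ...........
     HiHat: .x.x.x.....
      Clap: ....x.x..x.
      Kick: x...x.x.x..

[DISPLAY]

━━━━━━━━━━━━━━━━━━━━━━━━━━━━━━━━━━
FormWidget                        
──────────────────────────────────
 Admin:      [x]                  
━━━━━━━━━━━━━━━━━━━━━━━━━━━━━━━━━━
 MusicSequencer                   
──────────────────────────────────
      ▼1234567890                 
 Snare···········                 
 HiHat·█·█·█·····                 
  Clap····█·█··█·                 
  Kick█···█·█·█··                 
                                  
                                  


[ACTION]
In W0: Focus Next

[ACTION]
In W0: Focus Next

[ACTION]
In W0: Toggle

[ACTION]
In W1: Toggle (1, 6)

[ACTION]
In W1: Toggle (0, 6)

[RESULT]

━━━━━━━━━━━━━━━━━━━━━━━━━━━━━━━━━━
FormWidget                        
──────────────────────────────────
 Admin:      [x]                  
━━━━━━━━━━━━━━━━━━━━━━━━━━━━━━━━━━
 MusicSequencer                   
──────────────────────────────────
      ▼1234567890                 
 Snare······█····                 
 HiHat·█·█·██····                 
  Clap····█·█··█·                 
  Kick█···█·█·█··                 
                                  
                                  


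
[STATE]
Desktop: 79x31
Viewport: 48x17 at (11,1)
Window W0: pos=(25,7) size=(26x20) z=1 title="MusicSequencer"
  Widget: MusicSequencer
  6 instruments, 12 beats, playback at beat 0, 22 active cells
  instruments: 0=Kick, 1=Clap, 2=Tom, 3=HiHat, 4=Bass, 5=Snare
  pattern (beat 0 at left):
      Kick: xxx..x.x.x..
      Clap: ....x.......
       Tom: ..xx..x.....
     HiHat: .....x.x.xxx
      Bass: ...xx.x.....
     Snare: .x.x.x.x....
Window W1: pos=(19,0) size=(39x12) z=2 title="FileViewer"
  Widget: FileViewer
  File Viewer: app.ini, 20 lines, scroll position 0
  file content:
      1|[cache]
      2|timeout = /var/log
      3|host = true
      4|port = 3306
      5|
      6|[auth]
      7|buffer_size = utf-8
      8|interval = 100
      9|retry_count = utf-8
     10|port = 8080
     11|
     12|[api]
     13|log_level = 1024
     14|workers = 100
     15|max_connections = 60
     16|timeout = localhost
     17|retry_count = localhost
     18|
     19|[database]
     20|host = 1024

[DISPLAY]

        ┃ FileViewer                          ┃ 
        ┠─────────────────────────────────────┨ 
        ┃[cache]                             ▲┃ 
        ┃timeout = /var/log                  █┃ 
        ┃host = true                         ░┃ 
        ┃port = 3306                         ░┃ 
        ┃                                    ░┃ 
        ┃[auth]                              ░┃ 
        ┃buffer_size = utf-8                 ░┃ 
        ┃interval = 100                      ▼┃ 
        ┗━━━━━━━━━━━━━━━━━━━━━━━━━━━━━━━━━━━━━┛ 
              ┃  Clap····█·······      ┃        
              ┃   Tom··██··█·····      ┃        
              ┃ HiHat·····█·█·███      ┃        
              ┃  Bass···██·█·····      ┃        
              ┃ Snare·█·█·█·█····      ┃        
              ┃                        ┃        


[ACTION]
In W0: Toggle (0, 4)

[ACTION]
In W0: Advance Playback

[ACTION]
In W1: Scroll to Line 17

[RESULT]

        ┃ FileViewer                          ┃ 
        ┠─────────────────────────────────────┨ 
        ┃log_level = 1024                    ▲┃ 
        ┃workers = 100                       ░┃ 
        ┃max_connections = 60                ░┃ 
        ┃timeout = localhost                 ░┃ 
        ┃retry_count = localhost             ░┃ 
        ┃                                    ░┃ 
        ┃[database]                          █┃ 
        ┃host = 1024                         ▼┃ 
        ┗━━━━━━━━━━━━━━━━━━━━━━━━━━━━━━━━━━━━━┛ 
              ┃  Clap····█·······      ┃        
              ┃   Tom··██··█·····      ┃        
              ┃ HiHat·····█·█·███      ┃        
              ┃  Bass···██·█·····      ┃        
              ┃ Snare·█·█·█·█····      ┃        
              ┃                        ┃        


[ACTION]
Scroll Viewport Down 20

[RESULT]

              ┃ HiHat·····█·█·███      ┃        
              ┃  Bass···██·█·····      ┃        
              ┃ Snare·█·█·█·█····      ┃        
              ┃                        ┃        
              ┃                        ┃        
              ┃                        ┃        
              ┃                        ┃        
              ┃                        ┃        
              ┃                        ┃        
              ┃                        ┃        
              ┃                        ┃        
              ┃                        ┃        
              ┗━━━━━━━━━━━━━━━━━━━━━━━━┛        
                                                
                                                
                                                
                                                


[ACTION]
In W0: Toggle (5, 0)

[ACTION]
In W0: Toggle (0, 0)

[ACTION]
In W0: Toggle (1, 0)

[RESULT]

              ┃ HiHat·····█·█·███      ┃        
              ┃  Bass···██·█·····      ┃        
              ┃ Snare██·█·█·█····      ┃        
              ┃                        ┃        
              ┃                        ┃        
              ┃                        ┃        
              ┃                        ┃        
              ┃                        ┃        
              ┃                        ┃        
              ┃                        ┃        
              ┃                        ┃        
              ┃                        ┃        
              ┗━━━━━━━━━━━━━━━━━━━━━━━━┛        
                                                
                                                
                                                
                                                


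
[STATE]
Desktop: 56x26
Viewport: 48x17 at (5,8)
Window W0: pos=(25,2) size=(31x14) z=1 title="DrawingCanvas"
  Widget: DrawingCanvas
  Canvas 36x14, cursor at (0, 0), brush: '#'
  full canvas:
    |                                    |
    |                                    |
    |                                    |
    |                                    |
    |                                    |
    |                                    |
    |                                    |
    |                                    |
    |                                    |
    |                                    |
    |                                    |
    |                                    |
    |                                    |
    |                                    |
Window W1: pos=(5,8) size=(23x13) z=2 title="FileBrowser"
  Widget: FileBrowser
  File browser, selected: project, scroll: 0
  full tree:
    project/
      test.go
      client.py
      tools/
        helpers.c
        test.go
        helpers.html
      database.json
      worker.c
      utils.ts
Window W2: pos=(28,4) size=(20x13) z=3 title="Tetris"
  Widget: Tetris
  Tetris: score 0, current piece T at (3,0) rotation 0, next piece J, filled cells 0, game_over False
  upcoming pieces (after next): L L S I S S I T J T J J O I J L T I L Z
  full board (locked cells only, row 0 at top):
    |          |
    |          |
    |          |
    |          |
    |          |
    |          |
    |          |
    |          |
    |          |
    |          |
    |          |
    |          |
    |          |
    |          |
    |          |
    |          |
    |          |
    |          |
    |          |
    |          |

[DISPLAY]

┏━━━━━━━━━━━━━━━━━━━━━┓┃                  ┃     
┃ FileBrowser         ┃┃                  ┃     
┠─────────────────────┨┃                  ┃     
┃> [-] project/       ┃┃                  ┃     
┃    test.go          ┃┃                  ┃     
┃    client.py        ┃┃                  ┃     
┃    [+] tools/       ┃┃                  ┃     
┃    database.json    ┃┃                  ┃━━━━━
┃    worker.c         ┃┗━━━━━━━━━━━━━━━━━━┛     
┃    utils.ts         ┃                         
┃                     ┃                         
┃                     ┃                         
┗━━━━━━━━━━━━━━━━━━━━━┛                         
                                                
                                                
                                                
                                                


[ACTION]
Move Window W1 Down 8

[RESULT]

                    ┃  ┃                  ┃     
                    ┃  ┃                  ┃     
                    ┃  ┃                  ┃     
                    ┃  ┃                  ┃     
                    ┃  ┃                  ┃     
┏━━━━━━━━━━━━━━━━━━━━━┓┃                  ┃     
┃ FileBrowser         ┃┃                  ┃     
┠─────────────────────┨┃                  ┃━━━━━
┃> [-] project/       ┃┗━━━━━━━━━━━━━━━━━━┛     
┃    test.go          ┃                         
┃    client.py        ┃                         
┃    [+] tools/       ┃                         
┃    database.json    ┃                         
┃    worker.c         ┃                         
┃    utils.ts         ┃                         
┃                     ┃                         
┃                     ┃                         


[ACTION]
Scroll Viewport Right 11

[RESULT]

                 ┃  ┃                  ┃       ┃
                 ┃  ┃                  ┃       ┃
                 ┃  ┃                  ┃       ┃
                 ┃  ┃                  ┃       ┃
                 ┃  ┃                  ┃       ┃
━━━━━━━━━━━━━━━━━━━┓┃                  ┃       ┃
ileBrowser         ┃┃                  ┃       ┃
───────────────────┨┃                  ┃━━━━━━━┛
[-] project/       ┃┗━━━━━━━━━━━━━━━━━━┛        
  test.go          ┃                            
  client.py        ┃                            
  [+] tools/       ┃                            
  database.json    ┃                            
  worker.c         ┃                            
  utils.ts         ┃                            
                   ┃                            
                   ┃                            


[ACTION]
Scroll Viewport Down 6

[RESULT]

                 ┃  ┃                  ┃       ┃
                 ┃  ┃                  ┃       ┃
                 ┃  ┃                  ┃       ┃
                 ┃  ┃                  ┃       ┃
━━━━━━━━━━━━━━━━━━━┓┃                  ┃       ┃
ileBrowser         ┃┃                  ┃       ┃
───────────────────┨┃                  ┃━━━━━━━┛
[-] project/       ┃┗━━━━━━━━━━━━━━━━━━┛        
  test.go          ┃                            
  client.py        ┃                            
  [+] tools/       ┃                            
  database.json    ┃                            
  worker.c         ┃                            
  utils.ts         ┃                            
                   ┃                            
                   ┃                            
━━━━━━━━━━━━━━━━━━━┛                            


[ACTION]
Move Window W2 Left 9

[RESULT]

           ┃                  ┃                ┃
           ┃                  ┃                ┃
           ┃                  ┃                ┃
           ┃                  ┃                ┃
━━━━━━━━━━━┃                  ┃                ┃
ileBrowser ┃                  ┃                ┃
───────────┃                  ┃━━━━━━━━━━━━━━━━┛
[-] project┗━━━━━━━━━━━━━━━━━━┛                 
  test.go          ┃                            
  client.py        ┃                            
  [+] tools/       ┃                            
  database.json    ┃                            
  worker.c         ┃                            
  utils.ts         ┃                            
                   ┃                            
                   ┃                            
━━━━━━━━━━━━━━━━━━━┛                            


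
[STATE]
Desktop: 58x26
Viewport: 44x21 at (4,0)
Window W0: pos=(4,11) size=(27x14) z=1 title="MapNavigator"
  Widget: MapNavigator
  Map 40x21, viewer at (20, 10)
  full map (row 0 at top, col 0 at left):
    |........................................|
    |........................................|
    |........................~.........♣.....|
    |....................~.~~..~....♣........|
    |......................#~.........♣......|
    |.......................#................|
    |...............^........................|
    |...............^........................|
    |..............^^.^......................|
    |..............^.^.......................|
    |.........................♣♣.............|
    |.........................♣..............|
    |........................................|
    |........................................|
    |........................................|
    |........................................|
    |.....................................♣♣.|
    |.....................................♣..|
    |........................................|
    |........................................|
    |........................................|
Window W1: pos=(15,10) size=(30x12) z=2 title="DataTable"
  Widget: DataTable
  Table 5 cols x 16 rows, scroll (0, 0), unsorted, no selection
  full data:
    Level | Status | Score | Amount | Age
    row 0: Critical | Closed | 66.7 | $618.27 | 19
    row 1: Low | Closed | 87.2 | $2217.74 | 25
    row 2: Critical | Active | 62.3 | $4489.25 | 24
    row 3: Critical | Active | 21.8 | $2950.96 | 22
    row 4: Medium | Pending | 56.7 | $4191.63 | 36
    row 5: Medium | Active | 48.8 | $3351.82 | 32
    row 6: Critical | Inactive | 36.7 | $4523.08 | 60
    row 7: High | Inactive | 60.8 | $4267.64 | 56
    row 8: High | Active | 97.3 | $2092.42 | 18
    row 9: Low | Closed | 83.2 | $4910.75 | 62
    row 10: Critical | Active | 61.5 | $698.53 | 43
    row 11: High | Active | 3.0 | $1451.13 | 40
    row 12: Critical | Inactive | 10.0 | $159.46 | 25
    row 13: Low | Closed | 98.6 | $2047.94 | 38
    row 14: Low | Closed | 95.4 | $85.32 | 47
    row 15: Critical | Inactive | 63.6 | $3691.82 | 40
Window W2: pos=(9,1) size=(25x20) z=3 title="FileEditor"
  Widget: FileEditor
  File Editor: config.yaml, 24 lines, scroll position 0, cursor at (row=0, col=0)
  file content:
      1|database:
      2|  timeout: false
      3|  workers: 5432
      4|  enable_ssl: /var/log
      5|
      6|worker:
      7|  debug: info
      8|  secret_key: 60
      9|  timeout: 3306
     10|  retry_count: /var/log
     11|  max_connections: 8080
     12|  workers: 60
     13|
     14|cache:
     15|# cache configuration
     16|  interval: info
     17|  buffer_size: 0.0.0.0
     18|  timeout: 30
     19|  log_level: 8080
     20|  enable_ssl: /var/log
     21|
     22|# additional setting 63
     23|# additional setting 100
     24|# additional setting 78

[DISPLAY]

                                            
     ┏━━━━━━━━━━━━━━━━━━━━━━━┓              
     ┃ FileEditor            ┃              
     ┠───────────────────────┨              
     ┃█atabase:             ▲┃              
     ┃  timeout: false      █┃              
     ┃  workers: 5432       ░┃              
     ┃  enable_ssl: /var/log░┃              
     ┃                      ░┃              
     ┃worker:               ░┃              
     ┃  debug: info         ░┃━━━━━━━━━━┓   
┏━━━━┃  secret_key: 60      ░┃          ┃   
┃ Map┃  timeout: 3306       ░┃──────────┨   
┠────┃  retry_count: /var/lo░┃Score│Amou┃   
┃....┃  max_connections: 808░┃─────┼────┃   
┃....┃  workers: 60         ░┃66.7 │$618┃   
┃....┃                      ░┃87.2 │$221┃   
┃....┃cache:                ░┃62.3 │$448┃   
┃....┃# cache configuration ░┃21.8 │$295┃   
┃....┃  interval: info      ▼┃56.7 │$419┃   
┃....┗━━━━━━━━━━━━━━━━━━━━━━━┛48.8 │$335┃   


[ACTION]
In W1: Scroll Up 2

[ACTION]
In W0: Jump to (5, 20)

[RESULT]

                                            
     ┏━━━━━━━━━━━━━━━━━━━━━━━┓              
     ┃ FileEditor            ┃              
     ┠───────────────────────┨              
     ┃█atabase:             ▲┃              
     ┃  timeout: false      █┃              
     ┃  workers: 5432       ░┃              
     ┃  enable_ssl: /var/log░┃              
     ┃                      ░┃              
     ┃worker:               ░┃              
     ┃  debug: info         ░┃━━━━━━━━━━┓   
┏━━━━┃  secret_key: 60      ░┃          ┃   
┃ Map┃  timeout: 3306       ░┃──────────┨   
┠────┃  retry_count: /var/lo░┃Score│Amou┃   
┃    ┃  max_connections: 808░┃─────┼────┃   
┃    ┃  workers: 60         ░┃66.7 │$618┃   
┃    ┃                      ░┃87.2 │$221┃   
┃    ┃cache:                ░┃62.3 │$448┃   
┃    ┃# cache configuration ░┃21.8 │$295┃   
┃    ┃  interval: info      ▼┃56.7 │$419┃   
┃    ┗━━━━━━━━━━━━━━━━━━━━━━━┛48.8 │$335┃   


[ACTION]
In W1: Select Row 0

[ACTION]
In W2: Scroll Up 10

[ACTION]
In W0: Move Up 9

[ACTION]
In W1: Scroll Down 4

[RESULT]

                                            
     ┏━━━━━━━━━━━━━━━━━━━━━━━┓              
     ┃ FileEditor            ┃              
     ┠───────────────────────┨              
     ┃█atabase:             ▲┃              
     ┃  timeout: false      █┃              
     ┃  workers: 5432       ░┃              
     ┃  enable_ssl: /var/log░┃              
     ┃                      ░┃              
     ┃worker:               ░┃              
     ┃  debug: info         ░┃━━━━━━━━━━┓   
┏━━━━┃  secret_key: 60      ░┃          ┃   
┃ Map┃  timeout: 3306       ░┃──────────┨   
┠────┃  retry_count: /var/lo░┃Score│Amou┃   
┃    ┃  max_connections: 808░┃─────┼────┃   
┃    ┃  workers: 60         ░┃56.7 │$419┃   
┃    ┃                      ░┃48.8 │$335┃   
┃    ┃cache:                ░┃36.7 │$452┃   
┃    ┃# cache configuration ░┃60.8 │$426┃   
┃    ┃  interval: info      ▼┃97.3 │$209┃   
┃    ┗━━━━━━━━━━━━━━━━━━━━━━━┛83.2 │$491┃   


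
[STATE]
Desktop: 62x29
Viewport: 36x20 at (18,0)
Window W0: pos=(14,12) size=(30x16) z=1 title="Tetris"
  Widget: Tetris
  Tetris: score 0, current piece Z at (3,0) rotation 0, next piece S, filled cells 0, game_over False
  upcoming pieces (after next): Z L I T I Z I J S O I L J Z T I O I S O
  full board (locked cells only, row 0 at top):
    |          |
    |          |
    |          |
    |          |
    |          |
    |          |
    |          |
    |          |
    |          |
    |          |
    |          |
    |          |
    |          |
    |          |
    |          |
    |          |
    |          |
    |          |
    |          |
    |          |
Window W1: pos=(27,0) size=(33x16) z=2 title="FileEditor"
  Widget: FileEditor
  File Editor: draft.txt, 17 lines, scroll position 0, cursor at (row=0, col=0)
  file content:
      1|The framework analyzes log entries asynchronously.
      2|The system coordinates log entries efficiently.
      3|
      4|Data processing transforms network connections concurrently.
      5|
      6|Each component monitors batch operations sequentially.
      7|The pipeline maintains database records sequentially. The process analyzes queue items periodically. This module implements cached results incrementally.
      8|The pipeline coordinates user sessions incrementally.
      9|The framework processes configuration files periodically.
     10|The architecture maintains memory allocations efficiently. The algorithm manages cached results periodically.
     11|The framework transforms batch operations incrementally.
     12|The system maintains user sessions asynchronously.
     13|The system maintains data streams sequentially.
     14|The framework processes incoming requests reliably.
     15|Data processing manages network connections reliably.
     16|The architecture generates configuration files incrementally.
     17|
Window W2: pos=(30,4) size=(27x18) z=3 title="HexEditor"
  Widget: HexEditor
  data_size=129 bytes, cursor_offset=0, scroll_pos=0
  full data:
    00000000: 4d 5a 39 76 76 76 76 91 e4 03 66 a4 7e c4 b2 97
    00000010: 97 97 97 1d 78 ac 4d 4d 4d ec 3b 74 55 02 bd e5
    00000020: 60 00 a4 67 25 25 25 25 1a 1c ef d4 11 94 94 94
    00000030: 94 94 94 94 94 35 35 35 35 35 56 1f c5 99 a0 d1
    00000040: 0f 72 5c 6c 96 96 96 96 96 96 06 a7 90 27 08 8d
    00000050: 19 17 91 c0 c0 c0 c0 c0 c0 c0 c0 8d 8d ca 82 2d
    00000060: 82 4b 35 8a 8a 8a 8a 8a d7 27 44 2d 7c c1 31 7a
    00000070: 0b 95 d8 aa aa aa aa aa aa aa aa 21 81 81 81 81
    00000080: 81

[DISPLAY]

         ┏━━━━━━━━━━━━━━━━━━━━━━━━━━
         ┃ FileEditor               
         ┠──────────────────────────
         ┃█he framework analyzes log
         ┃Th┏━━━━━━━━━━━━━━━━━━━━━━━
         ┃  ┃ HexEditor             
         ┃Da┠───────────────────────
         ┃  ┃00000000  4D 5a 39 76 7
         ┃Ea┃00000010  97 97 97 1d 7
         ┃Th┃00000020  60 00 a4 67 2
         ┃Th┃00000030  94 94 94 94 9
         ┃Th┃00000040  0f 72 5c 6c 9
━━━━━━━━━┃Th┃00000050  19 17 91 c0 c
tris     ┃Th┃00000060  82 4b 35 8a 8
─────────┃Th┃00000070  0b 95 d8 aa a
       │N┗━━┃00000080  81           
       │ ░░ ┃                       
       │░░  ┃                       
       │    ┃                       
       │    ┃                       


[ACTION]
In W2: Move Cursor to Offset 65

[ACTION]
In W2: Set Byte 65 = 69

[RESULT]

         ┏━━━━━━━━━━━━━━━━━━━━━━━━━━
         ┃ FileEditor               
         ┠──────────────────────────
         ┃█he framework analyzes log
         ┃Th┏━━━━━━━━━━━━━━━━━━━━━━━
         ┃  ┃ HexEditor             
         ┃Da┠───────────────────────
         ┃  ┃00000000  4d 5a 39 76 7
         ┃Ea┃00000010  97 97 97 1d 7
         ┃Th┃00000020  60 00 a4 67 2
         ┃Th┃00000030  94 94 94 94 9
         ┃Th┃00000040  0f 69 5c 6c 9
━━━━━━━━━┃Th┃00000050  19 17 91 c0 c
tris     ┃Th┃00000060  82 4b 35 8a 8
─────────┃Th┃00000070  0b 95 d8 aa a
       │N┗━━┃00000080  81           
       │ ░░ ┃                       
       │░░  ┃                       
       │    ┃                       
       │    ┃                       


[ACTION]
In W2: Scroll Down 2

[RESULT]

         ┏━━━━━━━━━━━━━━━━━━━━━━━━━━
         ┃ FileEditor               
         ┠──────────────────────────
         ┃█he framework analyzes log
         ┃Th┏━━━━━━━━━━━━━━━━━━━━━━━
         ┃  ┃ HexEditor             
         ┃Da┠───────────────────────
         ┃  ┃00000020  60 00 a4 67 2
         ┃Ea┃00000030  94 94 94 94 9
         ┃Th┃00000040  0f 69 5c 6c 9
         ┃Th┃00000050  19 17 91 c0 c
         ┃Th┃00000060  82 4b 35 8a 8
━━━━━━━━━┃Th┃00000070  0b 95 d8 aa a
tris     ┃Th┃00000080  81           
─────────┃Th┃                       
       │N┗━━┃                       
       │ ░░ ┃                       
       │░░  ┃                       
       │    ┃                       
       │    ┃                       


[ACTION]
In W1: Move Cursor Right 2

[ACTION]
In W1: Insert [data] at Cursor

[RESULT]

         ┏━━━━━━━━━━━━━━━━━━━━━━━━━━
         ┃ FileEditor               
         ┠──────────────────────────
         ┃Thdata█ framework analyzes
         ┃Th┏━━━━━━━━━━━━━━━━━━━━━━━
         ┃  ┃ HexEditor             
         ┃Da┠───────────────────────
         ┃  ┃00000020  60 00 a4 67 2
         ┃Ea┃00000030  94 94 94 94 9
         ┃Th┃00000040  0f 69 5c 6c 9
         ┃Th┃00000050  19 17 91 c0 c
         ┃Th┃00000060  82 4b 35 8a 8
━━━━━━━━━┃Th┃00000070  0b 95 d8 aa a
tris     ┃Th┃00000080  81           
─────────┃Th┃                       
       │N┗━━┃                       
       │ ░░ ┃                       
       │░░  ┃                       
       │    ┃                       
       │    ┃                       
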